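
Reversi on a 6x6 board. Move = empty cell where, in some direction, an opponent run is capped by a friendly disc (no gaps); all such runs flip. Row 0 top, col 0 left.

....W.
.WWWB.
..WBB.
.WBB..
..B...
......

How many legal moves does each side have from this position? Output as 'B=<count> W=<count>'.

-- B to move --
(0,0): flips 2 -> legal
(0,1): flips 1 -> legal
(0,2): flips 3 -> legal
(0,3): flips 1 -> legal
(0,5): no bracket -> illegal
(1,0): flips 3 -> legal
(1,5): no bracket -> illegal
(2,0): flips 1 -> legal
(2,1): flips 1 -> legal
(3,0): flips 1 -> legal
(4,0): no bracket -> illegal
(4,1): no bracket -> illegal
B mobility = 8
-- W to move --
(0,3): no bracket -> illegal
(0,5): no bracket -> illegal
(1,5): flips 1 -> legal
(2,1): no bracket -> illegal
(2,5): flips 2 -> legal
(3,4): flips 5 -> legal
(3,5): flips 1 -> legal
(4,1): no bracket -> illegal
(4,3): flips 2 -> legal
(4,4): flips 1 -> legal
(5,1): no bracket -> illegal
(5,2): flips 2 -> legal
(5,3): flips 1 -> legal
W mobility = 8

Answer: B=8 W=8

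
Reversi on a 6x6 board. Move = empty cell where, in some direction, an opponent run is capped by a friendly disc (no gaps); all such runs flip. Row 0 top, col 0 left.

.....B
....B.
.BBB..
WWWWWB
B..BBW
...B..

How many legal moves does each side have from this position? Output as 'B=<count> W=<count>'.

Answer: B=6 W=10

Derivation:
-- B to move --
(2,0): flips 1 -> legal
(2,4): flips 1 -> legal
(2,5): flips 1 -> legal
(4,1): flips 2 -> legal
(4,2): flips 1 -> legal
(5,4): no bracket -> illegal
(5,5): flips 1 -> legal
B mobility = 6
-- W to move --
(0,3): no bracket -> illegal
(0,4): no bracket -> illegal
(1,0): flips 1 -> legal
(1,1): flips 2 -> legal
(1,2): flips 3 -> legal
(1,3): flips 2 -> legal
(1,5): no bracket -> illegal
(2,0): no bracket -> illegal
(2,4): no bracket -> illegal
(2,5): flips 1 -> legal
(4,1): no bracket -> illegal
(4,2): flips 2 -> legal
(5,0): flips 1 -> legal
(5,1): no bracket -> illegal
(5,2): flips 1 -> legal
(5,4): flips 2 -> legal
(5,5): flips 1 -> legal
W mobility = 10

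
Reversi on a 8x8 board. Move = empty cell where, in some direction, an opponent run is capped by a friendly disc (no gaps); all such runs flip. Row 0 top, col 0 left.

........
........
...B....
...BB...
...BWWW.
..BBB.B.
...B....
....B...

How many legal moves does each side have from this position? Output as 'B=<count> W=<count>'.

Answer: B=4 W=9

Derivation:
-- B to move --
(3,5): flips 1 -> legal
(3,6): flips 2 -> legal
(3,7): no bracket -> illegal
(4,7): flips 3 -> legal
(5,5): flips 1 -> legal
(5,7): no bracket -> illegal
B mobility = 4
-- W to move --
(1,2): flips 2 -> legal
(1,3): no bracket -> illegal
(1,4): no bracket -> illegal
(2,2): flips 1 -> legal
(2,4): flips 1 -> legal
(2,5): no bracket -> illegal
(3,2): no bracket -> illegal
(3,5): no bracket -> illegal
(4,1): no bracket -> illegal
(4,2): flips 1 -> legal
(4,7): no bracket -> illegal
(5,1): no bracket -> illegal
(5,5): no bracket -> illegal
(5,7): no bracket -> illegal
(6,1): no bracket -> illegal
(6,2): flips 1 -> legal
(6,4): flips 1 -> legal
(6,5): no bracket -> illegal
(6,6): flips 1 -> legal
(6,7): flips 1 -> legal
(7,2): flips 2 -> legal
(7,3): no bracket -> illegal
(7,5): no bracket -> illegal
W mobility = 9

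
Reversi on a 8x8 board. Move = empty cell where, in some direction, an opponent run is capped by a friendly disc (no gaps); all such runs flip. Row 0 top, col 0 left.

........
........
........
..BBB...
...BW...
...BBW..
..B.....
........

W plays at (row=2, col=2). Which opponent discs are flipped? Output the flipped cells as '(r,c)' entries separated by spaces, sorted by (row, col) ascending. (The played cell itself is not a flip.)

Answer: (3,3)

Derivation:
Dir NW: first cell '.' (not opp) -> no flip
Dir N: first cell '.' (not opp) -> no flip
Dir NE: first cell '.' (not opp) -> no flip
Dir W: first cell '.' (not opp) -> no flip
Dir E: first cell '.' (not opp) -> no flip
Dir SW: first cell '.' (not opp) -> no flip
Dir S: opp run (3,2), next='.' -> no flip
Dir SE: opp run (3,3) capped by W -> flip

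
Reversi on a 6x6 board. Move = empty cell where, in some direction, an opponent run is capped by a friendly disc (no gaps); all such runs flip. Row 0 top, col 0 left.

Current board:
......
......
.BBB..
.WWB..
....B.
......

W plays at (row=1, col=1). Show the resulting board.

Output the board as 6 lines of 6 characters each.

Place W at (1,1); scan 8 dirs for brackets.
Dir NW: first cell '.' (not opp) -> no flip
Dir N: first cell '.' (not opp) -> no flip
Dir NE: first cell '.' (not opp) -> no flip
Dir W: first cell '.' (not opp) -> no flip
Dir E: first cell '.' (not opp) -> no flip
Dir SW: first cell '.' (not opp) -> no flip
Dir S: opp run (2,1) capped by W -> flip
Dir SE: opp run (2,2) (3,3) (4,4), next='.' -> no flip
All flips: (2,1)

Answer: ......
.W....
.WBB..
.WWB..
....B.
......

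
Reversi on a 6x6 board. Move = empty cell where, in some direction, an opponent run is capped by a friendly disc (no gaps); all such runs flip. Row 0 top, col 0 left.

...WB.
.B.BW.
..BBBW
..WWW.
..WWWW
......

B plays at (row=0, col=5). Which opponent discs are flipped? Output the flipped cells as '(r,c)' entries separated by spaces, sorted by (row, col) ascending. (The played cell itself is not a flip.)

Answer: (1,4)

Derivation:
Dir NW: edge -> no flip
Dir N: edge -> no flip
Dir NE: edge -> no flip
Dir W: first cell 'B' (not opp) -> no flip
Dir E: edge -> no flip
Dir SW: opp run (1,4) capped by B -> flip
Dir S: first cell '.' (not opp) -> no flip
Dir SE: edge -> no flip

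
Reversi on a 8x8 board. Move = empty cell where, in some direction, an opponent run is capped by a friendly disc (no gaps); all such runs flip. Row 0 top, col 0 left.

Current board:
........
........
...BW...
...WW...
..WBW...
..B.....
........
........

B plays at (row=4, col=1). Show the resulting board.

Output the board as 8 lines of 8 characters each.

Place B at (4,1); scan 8 dirs for brackets.
Dir NW: first cell '.' (not opp) -> no flip
Dir N: first cell '.' (not opp) -> no flip
Dir NE: first cell '.' (not opp) -> no flip
Dir W: first cell '.' (not opp) -> no flip
Dir E: opp run (4,2) capped by B -> flip
Dir SW: first cell '.' (not opp) -> no flip
Dir S: first cell '.' (not opp) -> no flip
Dir SE: first cell 'B' (not opp) -> no flip
All flips: (4,2)

Answer: ........
........
...BW...
...WW...
.BBBW...
..B.....
........
........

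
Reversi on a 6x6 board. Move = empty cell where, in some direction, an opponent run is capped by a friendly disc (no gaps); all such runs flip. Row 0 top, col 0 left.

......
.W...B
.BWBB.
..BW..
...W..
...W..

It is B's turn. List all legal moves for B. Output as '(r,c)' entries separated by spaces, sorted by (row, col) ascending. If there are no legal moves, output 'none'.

Answer: (0,1) (1,2) (3,4) (4,2) (5,4)

Derivation:
(0,0): no bracket -> illegal
(0,1): flips 1 -> legal
(0,2): no bracket -> illegal
(1,0): no bracket -> illegal
(1,2): flips 1 -> legal
(1,3): no bracket -> illegal
(2,0): no bracket -> illegal
(3,1): no bracket -> illegal
(3,4): flips 1 -> legal
(4,2): flips 1 -> legal
(4,4): no bracket -> illegal
(5,2): no bracket -> illegal
(5,4): flips 1 -> legal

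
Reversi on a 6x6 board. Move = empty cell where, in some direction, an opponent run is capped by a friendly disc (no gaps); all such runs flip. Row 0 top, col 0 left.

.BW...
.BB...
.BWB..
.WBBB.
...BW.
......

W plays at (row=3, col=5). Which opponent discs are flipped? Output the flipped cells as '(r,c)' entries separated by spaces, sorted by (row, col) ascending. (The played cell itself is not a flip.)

Dir NW: first cell '.' (not opp) -> no flip
Dir N: first cell '.' (not opp) -> no flip
Dir NE: edge -> no flip
Dir W: opp run (3,4) (3,3) (3,2) capped by W -> flip
Dir E: edge -> no flip
Dir SW: first cell 'W' (not opp) -> no flip
Dir S: first cell '.' (not opp) -> no flip
Dir SE: edge -> no flip

Answer: (3,2) (3,3) (3,4)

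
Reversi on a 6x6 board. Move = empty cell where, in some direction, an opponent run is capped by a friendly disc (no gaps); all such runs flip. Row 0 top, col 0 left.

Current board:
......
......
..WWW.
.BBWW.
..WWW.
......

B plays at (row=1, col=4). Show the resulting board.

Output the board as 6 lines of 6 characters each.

Place B at (1,4); scan 8 dirs for brackets.
Dir NW: first cell '.' (not opp) -> no flip
Dir N: first cell '.' (not opp) -> no flip
Dir NE: first cell '.' (not opp) -> no flip
Dir W: first cell '.' (not opp) -> no flip
Dir E: first cell '.' (not opp) -> no flip
Dir SW: opp run (2,3) capped by B -> flip
Dir S: opp run (2,4) (3,4) (4,4), next='.' -> no flip
Dir SE: first cell '.' (not opp) -> no flip
All flips: (2,3)

Answer: ......
....B.
..WBW.
.BBWW.
..WWW.
......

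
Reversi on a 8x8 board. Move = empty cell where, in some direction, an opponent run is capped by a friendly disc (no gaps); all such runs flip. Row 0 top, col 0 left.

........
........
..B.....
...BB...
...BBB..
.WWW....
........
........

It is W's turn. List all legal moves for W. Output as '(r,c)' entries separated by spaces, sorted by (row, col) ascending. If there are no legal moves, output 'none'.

(1,1): no bracket -> illegal
(1,2): no bracket -> illegal
(1,3): no bracket -> illegal
(2,1): no bracket -> illegal
(2,3): flips 2 -> legal
(2,4): no bracket -> illegal
(2,5): flips 2 -> legal
(3,1): no bracket -> illegal
(3,2): no bracket -> illegal
(3,5): flips 1 -> legal
(3,6): no bracket -> illegal
(4,2): no bracket -> illegal
(4,6): no bracket -> illegal
(5,4): no bracket -> illegal
(5,5): no bracket -> illegal
(5,6): no bracket -> illegal

Answer: (2,3) (2,5) (3,5)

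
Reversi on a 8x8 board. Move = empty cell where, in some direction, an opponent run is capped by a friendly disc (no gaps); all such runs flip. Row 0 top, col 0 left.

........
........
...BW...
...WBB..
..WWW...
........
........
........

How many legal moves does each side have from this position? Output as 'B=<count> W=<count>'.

-- B to move --
(1,3): flips 1 -> legal
(1,4): flips 1 -> legal
(1,5): no bracket -> illegal
(2,2): no bracket -> illegal
(2,5): flips 1 -> legal
(3,1): no bracket -> illegal
(3,2): flips 1 -> legal
(4,1): no bracket -> illegal
(4,5): no bracket -> illegal
(5,1): no bracket -> illegal
(5,2): flips 1 -> legal
(5,3): flips 3 -> legal
(5,4): flips 1 -> legal
(5,5): no bracket -> illegal
B mobility = 7
-- W to move --
(1,2): no bracket -> illegal
(1,3): flips 1 -> legal
(1,4): no bracket -> illegal
(2,2): flips 1 -> legal
(2,5): flips 1 -> legal
(2,6): flips 1 -> legal
(3,2): no bracket -> illegal
(3,6): flips 2 -> legal
(4,5): no bracket -> illegal
(4,6): flips 1 -> legal
W mobility = 6

Answer: B=7 W=6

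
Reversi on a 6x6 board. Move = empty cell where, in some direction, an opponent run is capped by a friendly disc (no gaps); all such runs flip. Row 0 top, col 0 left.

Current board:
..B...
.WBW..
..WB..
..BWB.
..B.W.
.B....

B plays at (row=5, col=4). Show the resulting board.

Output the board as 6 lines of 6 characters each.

Place B at (5,4); scan 8 dirs for brackets.
Dir NW: first cell '.' (not opp) -> no flip
Dir N: opp run (4,4) capped by B -> flip
Dir NE: first cell '.' (not opp) -> no flip
Dir W: first cell '.' (not opp) -> no flip
Dir E: first cell '.' (not opp) -> no flip
Dir SW: edge -> no flip
Dir S: edge -> no flip
Dir SE: edge -> no flip
All flips: (4,4)

Answer: ..B...
.WBW..
..WB..
..BWB.
..B.B.
.B..B.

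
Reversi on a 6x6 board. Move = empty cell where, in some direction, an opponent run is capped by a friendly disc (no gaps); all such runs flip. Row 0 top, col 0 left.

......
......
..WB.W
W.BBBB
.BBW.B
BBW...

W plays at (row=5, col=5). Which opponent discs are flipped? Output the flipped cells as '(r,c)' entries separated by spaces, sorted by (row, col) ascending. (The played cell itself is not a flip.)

Dir NW: first cell '.' (not opp) -> no flip
Dir N: opp run (4,5) (3,5) capped by W -> flip
Dir NE: edge -> no flip
Dir W: first cell '.' (not opp) -> no flip
Dir E: edge -> no flip
Dir SW: edge -> no flip
Dir S: edge -> no flip
Dir SE: edge -> no flip

Answer: (3,5) (4,5)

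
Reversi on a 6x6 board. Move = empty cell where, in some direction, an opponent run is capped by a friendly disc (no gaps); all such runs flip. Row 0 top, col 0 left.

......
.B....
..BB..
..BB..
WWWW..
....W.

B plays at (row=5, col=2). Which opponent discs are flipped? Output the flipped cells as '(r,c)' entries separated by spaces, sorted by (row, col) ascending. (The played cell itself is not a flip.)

Answer: (4,2)

Derivation:
Dir NW: opp run (4,1), next='.' -> no flip
Dir N: opp run (4,2) capped by B -> flip
Dir NE: opp run (4,3), next='.' -> no flip
Dir W: first cell '.' (not opp) -> no flip
Dir E: first cell '.' (not opp) -> no flip
Dir SW: edge -> no flip
Dir S: edge -> no flip
Dir SE: edge -> no flip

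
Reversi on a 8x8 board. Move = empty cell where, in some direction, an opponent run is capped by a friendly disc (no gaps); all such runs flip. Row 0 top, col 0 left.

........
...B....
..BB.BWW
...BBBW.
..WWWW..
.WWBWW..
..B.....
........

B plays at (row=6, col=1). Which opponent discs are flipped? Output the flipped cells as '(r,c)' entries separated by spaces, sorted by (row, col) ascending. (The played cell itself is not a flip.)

Dir NW: first cell '.' (not opp) -> no flip
Dir N: opp run (5,1), next='.' -> no flip
Dir NE: opp run (5,2) (4,3) capped by B -> flip
Dir W: first cell '.' (not opp) -> no flip
Dir E: first cell 'B' (not opp) -> no flip
Dir SW: first cell '.' (not opp) -> no flip
Dir S: first cell '.' (not opp) -> no flip
Dir SE: first cell '.' (not opp) -> no flip

Answer: (4,3) (5,2)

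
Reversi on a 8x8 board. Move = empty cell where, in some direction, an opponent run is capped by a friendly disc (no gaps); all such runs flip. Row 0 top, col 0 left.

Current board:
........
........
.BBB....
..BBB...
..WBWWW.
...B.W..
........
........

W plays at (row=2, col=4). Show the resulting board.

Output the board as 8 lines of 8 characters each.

Place W at (2,4); scan 8 dirs for brackets.
Dir NW: first cell '.' (not opp) -> no flip
Dir N: first cell '.' (not opp) -> no flip
Dir NE: first cell '.' (not opp) -> no flip
Dir W: opp run (2,3) (2,2) (2,1), next='.' -> no flip
Dir E: first cell '.' (not opp) -> no flip
Dir SW: opp run (3,3) capped by W -> flip
Dir S: opp run (3,4) capped by W -> flip
Dir SE: first cell '.' (not opp) -> no flip
All flips: (3,3) (3,4)

Answer: ........
........
.BBBW...
..BWW...
..WBWWW.
...B.W..
........
........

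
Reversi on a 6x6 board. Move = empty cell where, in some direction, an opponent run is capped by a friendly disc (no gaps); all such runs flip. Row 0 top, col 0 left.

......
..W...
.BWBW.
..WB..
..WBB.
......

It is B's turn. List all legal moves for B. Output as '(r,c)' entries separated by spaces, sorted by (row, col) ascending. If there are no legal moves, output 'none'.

Answer: (0,1) (0,3) (1,1) (1,5) (2,5) (3,1) (4,1) (5,1)

Derivation:
(0,1): flips 1 -> legal
(0,2): no bracket -> illegal
(0,3): flips 1 -> legal
(1,1): flips 1 -> legal
(1,3): no bracket -> illegal
(1,4): no bracket -> illegal
(1,5): flips 1 -> legal
(2,5): flips 1 -> legal
(3,1): flips 1 -> legal
(3,4): no bracket -> illegal
(3,5): no bracket -> illegal
(4,1): flips 2 -> legal
(5,1): flips 1 -> legal
(5,2): no bracket -> illegal
(5,3): no bracket -> illegal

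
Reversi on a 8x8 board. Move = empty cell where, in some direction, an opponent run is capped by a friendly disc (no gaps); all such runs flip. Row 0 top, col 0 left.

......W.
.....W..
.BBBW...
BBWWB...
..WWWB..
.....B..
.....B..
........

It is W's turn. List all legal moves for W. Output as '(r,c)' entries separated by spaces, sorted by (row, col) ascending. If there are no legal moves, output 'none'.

Answer: (1,0) (1,1) (1,2) (1,3) (1,4) (2,0) (2,5) (3,5) (4,6) (6,6)

Derivation:
(1,0): flips 1 -> legal
(1,1): flips 1 -> legal
(1,2): flips 1 -> legal
(1,3): flips 1 -> legal
(1,4): flips 1 -> legal
(2,0): flips 4 -> legal
(2,5): flips 1 -> legal
(3,5): flips 1 -> legal
(3,6): no bracket -> illegal
(4,0): no bracket -> illegal
(4,1): no bracket -> illegal
(4,6): flips 1 -> legal
(5,4): no bracket -> illegal
(5,6): no bracket -> illegal
(6,4): no bracket -> illegal
(6,6): flips 1 -> legal
(7,4): no bracket -> illegal
(7,5): no bracket -> illegal
(7,6): no bracket -> illegal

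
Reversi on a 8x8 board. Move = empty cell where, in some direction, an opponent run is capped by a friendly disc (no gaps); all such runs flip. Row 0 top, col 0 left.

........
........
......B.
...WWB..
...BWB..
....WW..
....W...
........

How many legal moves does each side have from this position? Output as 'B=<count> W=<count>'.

Answer: B=6 W=9

Derivation:
-- B to move --
(2,2): no bracket -> illegal
(2,3): flips 2 -> legal
(2,4): no bracket -> illegal
(2,5): flips 1 -> legal
(3,2): flips 2 -> legal
(4,2): no bracket -> illegal
(4,6): no bracket -> illegal
(5,3): flips 1 -> legal
(5,6): no bracket -> illegal
(6,3): flips 1 -> legal
(6,5): flips 2 -> legal
(6,6): no bracket -> illegal
(7,3): no bracket -> illegal
(7,4): no bracket -> illegal
(7,5): no bracket -> illegal
B mobility = 6
-- W to move --
(1,5): no bracket -> illegal
(1,6): no bracket -> illegal
(1,7): flips 2 -> legal
(2,4): no bracket -> illegal
(2,5): flips 2 -> legal
(2,7): no bracket -> illegal
(3,2): flips 1 -> legal
(3,6): flips 2 -> legal
(3,7): no bracket -> illegal
(4,2): flips 1 -> legal
(4,6): flips 1 -> legal
(5,2): flips 1 -> legal
(5,3): flips 1 -> legal
(5,6): flips 1 -> legal
W mobility = 9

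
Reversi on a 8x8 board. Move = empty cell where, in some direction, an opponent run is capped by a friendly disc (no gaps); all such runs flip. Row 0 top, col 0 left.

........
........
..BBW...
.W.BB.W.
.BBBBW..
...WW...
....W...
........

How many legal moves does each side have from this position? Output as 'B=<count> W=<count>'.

-- B to move --
(1,3): no bracket -> illegal
(1,4): flips 1 -> legal
(1,5): flips 1 -> legal
(2,0): flips 1 -> legal
(2,1): flips 1 -> legal
(2,5): flips 1 -> legal
(2,6): no bracket -> illegal
(2,7): no bracket -> illegal
(3,0): no bracket -> illegal
(3,2): no bracket -> illegal
(3,5): no bracket -> illegal
(3,7): no bracket -> illegal
(4,0): flips 1 -> legal
(4,6): flips 1 -> legal
(4,7): no bracket -> illegal
(5,2): no bracket -> illegal
(5,5): no bracket -> illegal
(5,6): flips 1 -> legal
(6,2): flips 1 -> legal
(6,3): flips 1 -> legal
(6,5): flips 1 -> legal
(7,3): no bracket -> illegal
(7,4): flips 2 -> legal
(7,5): flips 2 -> legal
B mobility = 13
-- W to move --
(1,1): no bracket -> illegal
(1,2): flips 2 -> legal
(1,3): flips 4 -> legal
(1,4): no bracket -> illegal
(2,1): flips 2 -> legal
(2,5): no bracket -> illegal
(3,0): no bracket -> illegal
(3,2): flips 1 -> legal
(3,5): flips 1 -> legal
(4,0): flips 4 -> legal
(5,0): no bracket -> illegal
(5,1): flips 3 -> legal
(5,2): no bracket -> illegal
(5,5): no bracket -> illegal
W mobility = 7

Answer: B=13 W=7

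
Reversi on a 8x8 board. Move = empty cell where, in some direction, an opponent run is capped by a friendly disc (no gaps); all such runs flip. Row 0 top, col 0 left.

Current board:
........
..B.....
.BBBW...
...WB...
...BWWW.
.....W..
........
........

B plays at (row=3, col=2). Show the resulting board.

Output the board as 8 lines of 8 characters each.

Answer: ........
..B.....
.BBBW...
..BBB...
...BWWW.
.....W..
........
........

Derivation:
Place B at (3,2); scan 8 dirs for brackets.
Dir NW: first cell 'B' (not opp) -> no flip
Dir N: first cell 'B' (not opp) -> no flip
Dir NE: first cell 'B' (not opp) -> no flip
Dir W: first cell '.' (not opp) -> no flip
Dir E: opp run (3,3) capped by B -> flip
Dir SW: first cell '.' (not opp) -> no flip
Dir S: first cell '.' (not opp) -> no flip
Dir SE: first cell 'B' (not opp) -> no flip
All flips: (3,3)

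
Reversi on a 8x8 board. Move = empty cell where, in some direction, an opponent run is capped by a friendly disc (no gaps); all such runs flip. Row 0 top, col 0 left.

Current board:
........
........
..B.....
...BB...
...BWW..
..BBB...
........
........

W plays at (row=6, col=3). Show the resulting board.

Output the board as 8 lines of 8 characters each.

Answer: ........
........
..B.....
...BB...
...BWW..
..BBW...
...W....
........

Derivation:
Place W at (6,3); scan 8 dirs for brackets.
Dir NW: opp run (5,2), next='.' -> no flip
Dir N: opp run (5,3) (4,3) (3,3), next='.' -> no flip
Dir NE: opp run (5,4) capped by W -> flip
Dir W: first cell '.' (not opp) -> no flip
Dir E: first cell '.' (not opp) -> no flip
Dir SW: first cell '.' (not opp) -> no flip
Dir S: first cell '.' (not opp) -> no flip
Dir SE: first cell '.' (not opp) -> no flip
All flips: (5,4)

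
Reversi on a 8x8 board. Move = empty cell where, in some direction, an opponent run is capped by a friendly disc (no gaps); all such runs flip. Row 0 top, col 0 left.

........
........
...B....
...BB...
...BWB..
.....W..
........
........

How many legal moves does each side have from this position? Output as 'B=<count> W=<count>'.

Answer: B=3 W=5

Derivation:
-- B to move --
(3,5): no bracket -> illegal
(4,6): no bracket -> illegal
(5,3): no bracket -> illegal
(5,4): flips 1 -> legal
(5,6): no bracket -> illegal
(6,4): no bracket -> illegal
(6,5): flips 1 -> legal
(6,6): flips 2 -> legal
B mobility = 3
-- W to move --
(1,2): no bracket -> illegal
(1,3): no bracket -> illegal
(1,4): no bracket -> illegal
(2,2): flips 1 -> legal
(2,4): flips 1 -> legal
(2,5): no bracket -> illegal
(3,2): no bracket -> illegal
(3,5): flips 1 -> legal
(3,6): no bracket -> illegal
(4,2): flips 1 -> legal
(4,6): flips 1 -> legal
(5,2): no bracket -> illegal
(5,3): no bracket -> illegal
(5,4): no bracket -> illegal
(5,6): no bracket -> illegal
W mobility = 5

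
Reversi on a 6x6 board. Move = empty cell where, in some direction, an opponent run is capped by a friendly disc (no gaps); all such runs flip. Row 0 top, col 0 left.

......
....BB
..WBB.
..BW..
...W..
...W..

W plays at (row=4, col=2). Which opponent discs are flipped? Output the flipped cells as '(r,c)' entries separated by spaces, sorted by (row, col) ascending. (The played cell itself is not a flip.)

Answer: (3,2)

Derivation:
Dir NW: first cell '.' (not opp) -> no flip
Dir N: opp run (3,2) capped by W -> flip
Dir NE: first cell 'W' (not opp) -> no flip
Dir W: first cell '.' (not opp) -> no flip
Dir E: first cell 'W' (not opp) -> no flip
Dir SW: first cell '.' (not opp) -> no flip
Dir S: first cell '.' (not opp) -> no flip
Dir SE: first cell 'W' (not opp) -> no flip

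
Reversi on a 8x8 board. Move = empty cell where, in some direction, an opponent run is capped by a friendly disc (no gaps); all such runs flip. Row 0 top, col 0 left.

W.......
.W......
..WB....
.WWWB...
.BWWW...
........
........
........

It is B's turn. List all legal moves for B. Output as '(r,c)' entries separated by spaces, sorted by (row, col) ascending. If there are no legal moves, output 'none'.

Answer: (2,1) (3,0) (4,5) (5,2) (5,3) (5,4)

Derivation:
(0,1): no bracket -> illegal
(0,2): no bracket -> illegal
(1,0): no bracket -> illegal
(1,2): no bracket -> illegal
(1,3): no bracket -> illegal
(2,0): no bracket -> illegal
(2,1): flips 2 -> legal
(2,4): no bracket -> illegal
(3,0): flips 3 -> legal
(3,5): no bracket -> illegal
(4,0): no bracket -> illegal
(4,5): flips 3 -> legal
(5,1): no bracket -> illegal
(5,2): flips 1 -> legal
(5,3): flips 2 -> legal
(5,4): flips 1 -> legal
(5,5): no bracket -> illegal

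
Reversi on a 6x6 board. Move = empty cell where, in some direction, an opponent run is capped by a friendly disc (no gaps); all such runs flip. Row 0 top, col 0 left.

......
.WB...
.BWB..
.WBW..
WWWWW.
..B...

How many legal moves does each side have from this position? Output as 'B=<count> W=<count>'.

-- B to move --
(0,0): no bracket -> illegal
(0,1): flips 1 -> legal
(0,2): no bracket -> illegal
(1,0): flips 1 -> legal
(1,3): no bracket -> illegal
(2,0): no bracket -> illegal
(2,4): no bracket -> illegal
(3,0): flips 2 -> legal
(3,4): flips 2 -> legal
(3,5): no bracket -> illegal
(4,5): no bracket -> illegal
(5,0): flips 1 -> legal
(5,1): flips 2 -> legal
(5,3): flips 2 -> legal
(5,4): flips 1 -> legal
(5,5): no bracket -> illegal
B mobility = 8
-- W to move --
(0,1): no bracket -> illegal
(0,2): flips 1 -> legal
(0,3): no bracket -> illegal
(1,0): flips 2 -> legal
(1,3): flips 2 -> legal
(1,4): flips 2 -> legal
(2,0): flips 1 -> legal
(2,4): flips 1 -> legal
(3,0): no bracket -> illegal
(3,4): no bracket -> illegal
(5,1): no bracket -> illegal
(5,3): no bracket -> illegal
W mobility = 6

Answer: B=8 W=6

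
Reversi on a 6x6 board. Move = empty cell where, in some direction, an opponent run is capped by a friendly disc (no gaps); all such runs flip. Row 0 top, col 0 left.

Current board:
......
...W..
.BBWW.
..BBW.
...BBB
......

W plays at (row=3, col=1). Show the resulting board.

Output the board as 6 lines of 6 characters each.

Place W at (3,1); scan 8 dirs for brackets.
Dir NW: first cell '.' (not opp) -> no flip
Dir N: opp run (2,1), next='.' -> no flip
Dir NE: opp run (2,2) capped by W -> flip
Dir W: first cell '.' (not opp) -> no flip
Dir E: opp run (3,2) (3,3) capped by W -> flip
Dir SW: first cell '.' (not opp) -> no flip
Dir S: first cell '.' (not opp) -> no flip
Dir SE: first cell '.' (not opp) -> no flip
All flips: (2,2) (3,2) (3,3)

Answer: ......
...W..
.BWWW.
.WWWW.
...BBB
......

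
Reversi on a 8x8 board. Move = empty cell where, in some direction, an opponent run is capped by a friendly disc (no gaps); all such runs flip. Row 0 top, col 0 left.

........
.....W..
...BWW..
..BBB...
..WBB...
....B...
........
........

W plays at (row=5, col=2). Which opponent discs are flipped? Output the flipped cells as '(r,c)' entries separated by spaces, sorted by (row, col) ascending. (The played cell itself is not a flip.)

Answer: (3,4) (4,3)

Derivation:
Dir NW: first cell '.' (not opp) -> no flip
Dir N: first cell 'W' (not opp) -> no flip
Dir NE: opp run (4,3) (3,4) capped by W -> flip
Dir W: first cell '.' (not opp) -> no flip
Dir E: first cell '.' (not opp) -> no flip
Dir SW: first cell '.' (not opp) -> no flip
Dir S: first cell '.' (not opp) -> no flip
Dir SE: first cell '.' (not opp) -> no flip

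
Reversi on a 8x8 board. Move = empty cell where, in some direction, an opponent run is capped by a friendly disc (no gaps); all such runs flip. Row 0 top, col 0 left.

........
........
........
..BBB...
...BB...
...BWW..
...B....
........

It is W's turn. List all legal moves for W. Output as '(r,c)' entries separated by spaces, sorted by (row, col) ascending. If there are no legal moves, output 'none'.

(2,1): flips 2 -> legal
(2,2): flips 2 -> legal
(2,3): no bracket -> illegal
(2,4): flips 2 -> legal
(2,5): no bracket -> illegal
(3,1): no bracket -> illegal
(3,5): no bracket -> illegal
(4,1): no bracket -> illegal
(4,2): no bracket -> illegal
(4,5): no bracket -> illegal
(5,2): flips 1 -> legal
(6,2): no bracket -> illegal
(6,4): no bracket -> illegal
(7,2): flips 1 -> legal
(7,3): no bracket -> illegal
(7,4): no bracket -> illegal

Answer: (2,1) (2,2) (2,4) (5,2) (7,2)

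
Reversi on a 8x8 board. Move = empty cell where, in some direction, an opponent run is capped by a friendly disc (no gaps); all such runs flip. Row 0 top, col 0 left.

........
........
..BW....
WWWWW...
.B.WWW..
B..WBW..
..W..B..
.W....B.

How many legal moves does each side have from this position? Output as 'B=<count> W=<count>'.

Answer: B=10 W=9

Derivation:
-- B to move --
(1,2): no bracket -> illegal
(1,3): no bracket -> illegal
(1,4): flips 2 -> legal
(2,0): no bracket -> illegal
(2,1): flips 3 -> legal
(2,4): flips 3 -> legal
(2,5): no bracket -> illegal
(3,5): flips 2 -> legal
(3,6): flips 1 -> legal
(4,0): flips 1 -> legal
(4,2): flips 1 -> legal
(4,6): no bracket -> illegal
(5,1): no bracket -> illegal
(5,2): flips 1 -> legal
(5,6): flips 1 -> legal
(6,0): no bracket -> illegal
(6,1): no bracket -> illegal
(6,3): no bracket -> illegal
(6,4): no bracket -> illegal
(6,6): flips 3 -> legal
(7,0): no bracket -> illegal
(7,2): no bracket -> illegal
(7,3): no bracket -> illegal
B mobility = 10
-- W to move --
(1,1): flips 1 -> legal
(1,2): flips 1 -> legal
(1,3): flips 1 -> legal
(2,1): flips 1 -> legal
(4,0): no bracket -> illegal
(4,2): no bracket -> illegal
(5,1): flips 1 -> legal
(5,2): flips 1 -> legal
(5,6): no bracket -> illegal
(6,0): no bracket -> illegal
(6,1): no bracket -> illegal
(6,3): flips 1 -> legal
(6,4): flips 1 -> legal
(6,6): no bracket -> illegal
(6,7): no bracket -> illegal
(7,4): no bracket -> illegal
(7,5): flips 1 -> legal
(7,7): no bracket -> illegal
W mobility = 9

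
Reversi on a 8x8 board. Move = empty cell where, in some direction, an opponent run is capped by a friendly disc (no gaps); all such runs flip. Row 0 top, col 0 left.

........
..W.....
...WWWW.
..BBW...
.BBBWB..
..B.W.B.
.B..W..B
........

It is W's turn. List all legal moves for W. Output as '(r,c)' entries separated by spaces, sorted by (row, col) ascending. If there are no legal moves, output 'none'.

Answer: (2,1) (2,2) (3,1) (3,6) (4,0) (4,6) (5,0) (5,1) (5,3) (7,0)

Derivation:
(2,1): flips 2 -> legal
(2,2): flips 1 -> legal
(3,0): no bracket -> illegal
(3,1): flips 2 -> legal
(3,5): no bracket -> illegal
(3,6): flips 1 -> legal
(4,0): flips 3 -> legal
(4,6): flips 1 -> legal
(4,7): no bracket -> illegal
(5,0): flips 2 -> legal
(5,1): flips 2 -> legal
(5,3): flips 2 -> legal
(5,5): no bracket -> illegal
(5,7): no bracket -> illegal
(6,0): no bracket -> illegal
(6,2): no bracket -> illegal
(6,3): no bracket -> illegal
(6,5): no bracket -> illegal
(6,6): no bracket -> illegal
(7,0): flips 3 -> legal
(7,1): no bracket -> illegal
(7,2): no bracket -> illegal
(7,6): no bracket -> illegal
(7,7): no bracket -> illegal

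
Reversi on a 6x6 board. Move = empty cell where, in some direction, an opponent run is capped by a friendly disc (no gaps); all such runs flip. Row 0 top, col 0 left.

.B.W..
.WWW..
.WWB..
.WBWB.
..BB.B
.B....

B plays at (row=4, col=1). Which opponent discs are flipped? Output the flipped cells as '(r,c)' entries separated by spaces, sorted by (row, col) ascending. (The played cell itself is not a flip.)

Dir NW: first cell '.' (not opp) -> no flip
Dir N: opp run (3,1) (2,1) (1,1) capped by B -> flip
Dir NE: first cell 'B' (not opp) -> no flip
Dir W: first cell '.' (not opp) -> no flip
Dir E: first cell 'B' (not opp) -> no flip
Dir SW: first cell '.' (not opp) -> no flip
Dir S: first cell 'B' (not opp) -> no flip
Dir SE: first cell '.' (not opp) -> no flip

Answer: (1,1) (2,1) (3,1)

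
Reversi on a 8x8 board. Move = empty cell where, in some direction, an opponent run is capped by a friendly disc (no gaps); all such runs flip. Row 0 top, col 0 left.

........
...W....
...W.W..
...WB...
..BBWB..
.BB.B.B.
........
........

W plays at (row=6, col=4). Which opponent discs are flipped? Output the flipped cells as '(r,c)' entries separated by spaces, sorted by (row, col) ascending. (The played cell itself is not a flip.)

Dir NW: first cell '.' (not opp) -> no flip
Dir N: opp run (5,4) capped by W -> flip
Dir NE: first cell '.' (not opp) -> no flip
Dir W: first cell '.' (not opp) -> no flip
Dir E: first cell '.' (not opp) -> no flip
Dir SW: first cell '.' (not opp) -> no flip
Dir S: first cell '.' (not opp) -> no flip
Dir SE: first cell '.' (not opp) -> no flip

Answer: (5,4)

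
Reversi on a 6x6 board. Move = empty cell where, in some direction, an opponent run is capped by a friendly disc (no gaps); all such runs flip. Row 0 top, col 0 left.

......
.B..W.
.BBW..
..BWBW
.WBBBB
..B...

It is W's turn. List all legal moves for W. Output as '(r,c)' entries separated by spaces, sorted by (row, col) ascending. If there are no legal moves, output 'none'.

Answer: (0,0) (2,0) (3,1) (5,1) (5,3) (5,5)

Derivation:
(0,0): flips 2 -> legal
(0,1): no bracket -> illegal
(0,2): no bracket -> illegal
(1,0): no bracket -> illegal
(1,2): no bracket -> illegal
(1,3): no bracket -> illegal
(2,0): flips 2 -> legal
(2,4): no bracket -> illegal
(2,5): no bracket -> illegal
(3,0): no bracket -> illegal
(3,1): flips 1 -> legal
(5,1): flips 1 -> legal
(5,3): flips 2 -> legal
(5,4): no bracket -> illegal
(5,5): flips 2 -> legal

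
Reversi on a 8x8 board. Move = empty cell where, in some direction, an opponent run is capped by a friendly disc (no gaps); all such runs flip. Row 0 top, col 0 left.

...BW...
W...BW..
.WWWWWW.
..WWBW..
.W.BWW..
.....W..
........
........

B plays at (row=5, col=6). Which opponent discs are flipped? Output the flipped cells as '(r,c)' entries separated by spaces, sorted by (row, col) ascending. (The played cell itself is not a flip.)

Answer: (4,5)

Derivation:
Dir NW: opp run (4,5) capped by B -> flip
Dir N: first cell '.' (not opp) -> no flip
Dir NE: first cell '.' (not opp) -> no flip
Dir W: opp run (5,5), next='.' -> no flip
Dir E: first cell '.' (not opp) -> no flip
Dir SW: first cell '.' (not opp) -> no flip
Dir S: first cell '.' (not opp) -> no flip
Dir SE: first cell '.' (not opp) -> no flip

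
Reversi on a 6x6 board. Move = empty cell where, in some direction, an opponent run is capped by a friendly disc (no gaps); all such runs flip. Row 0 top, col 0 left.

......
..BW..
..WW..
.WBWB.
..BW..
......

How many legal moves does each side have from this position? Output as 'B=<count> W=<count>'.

-- B to move --
(0,2): no bracket -> illegal
(0,3): no bracket -> illegal
(0,4): no bracket -> illegal
(1,1): no bracket -> illegal
(1,4): flips 2 -> legal
(2,0): flips 1 -> legal
(2,1): no bracket -> illegal
(2,4): flips 1 -> legal
(3,0): flips 1 -> legal
(4,0): no bracket -> illegal
(4,1): no bracket -> illegal
(4,4): flips 1 -> legal
(5,2): flips 1 -> legal
(5,3): no bracket -> illegal
(5,4): flips 1 -> legal
B mobility = 7
-- W to move --
(0,1): flips 1 -> legal
(0,2): flips 1 -> legal
(0,3): no bracket -> illegal
(1,1): flips 1 -> legal
(2,1): flips 1 -> legal
(2,4): no bracket -> illegal
(2,5): flips 1 -> legal
(3,5): flips 1 -> legal
(4,1): flips 2 -> legal
(4,4): no bracket -> illegal
(4,5): flips 1 -> legal
(5,1): flips 1 -> legal
(5,2): flips 2 -> legal
(5,3): flips 1 -> legal
W mobility = 11

Answer: B=7 W=11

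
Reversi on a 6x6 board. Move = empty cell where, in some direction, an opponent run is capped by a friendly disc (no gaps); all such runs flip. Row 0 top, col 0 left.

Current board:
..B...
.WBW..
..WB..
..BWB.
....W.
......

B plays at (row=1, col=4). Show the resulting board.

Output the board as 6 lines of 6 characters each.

Place B at (1,4); scan 8 dirs for brackets.
Dir NW: first cell '.' (not opp) -> no flip
Dir N: first cell '.' (not opp) -> no flip
Dir NE: first cell '.' (not opp) -> no flip
Dir W: opp run (1,3) capped by B -> flip
Dir E: first cell '.' (not opp) -> no flip
Dir SW: first cell 'B' (not opp) -> no flip
Dir S: first cell '.' (not opp) -> no flip
Dir SE: first cell '.' (not opp) -> no flip
All flips: (1,3)

Answer: ..B...
.WBBB.
..WB..
..BWB.
....W.
......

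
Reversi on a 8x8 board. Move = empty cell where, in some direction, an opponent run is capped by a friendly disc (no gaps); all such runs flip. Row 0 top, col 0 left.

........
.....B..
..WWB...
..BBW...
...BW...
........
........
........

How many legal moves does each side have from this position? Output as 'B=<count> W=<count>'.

-- B to move --
(1,1): flips 1 -> legal
(1,2): flips 1 -> legal
(1,3): flips 1 -> legal
(1,4): flips 1 -> legal
(2,1): flips 2 -> legal
(2,5): flips 1 -> legal
(3,1): no bracket -> illegal
(3,5): flips 1 -> legal
(4,5): flips 1 -> legal
(5,3): no bracket -> illegal
(5,4): flips 2 -> legal
(5,5): flips 1 -> legal
B mobility = 10
-- W to move --
(0,4): no bracket -> illegal
(0,5): no bracket -> illegal
(0,6): no bracket -> illegal
(1,3): no bracket -> illegal
(1,4): flips 1 -> legal
(1,6): no bracket -> illegal
(2,1): no bracket -> illegal
(2,5): flips 1 -> legal
(2,6): no bracket -> illegal
(3,1): flips 2 -> legal
(3,5): no bracket -> illegal
(4,1): flips 1 -> legal
(4,2): flips 2 -> legal
(5,2): flips 1 -> legal
(5,3): flips 2 -> legal
(5,4): no bracket -> illegal
W mobility = 7

Answer: B=10 W=7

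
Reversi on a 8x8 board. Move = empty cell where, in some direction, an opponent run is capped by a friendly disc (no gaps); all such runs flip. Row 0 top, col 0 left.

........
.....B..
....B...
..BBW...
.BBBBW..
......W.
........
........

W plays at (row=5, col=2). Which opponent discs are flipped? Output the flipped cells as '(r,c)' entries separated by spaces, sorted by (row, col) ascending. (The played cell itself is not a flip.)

Answer: (4,3)

Derivation:
Dir NW: opp run (4,1), next='.' -> no flip
Dir N: opp run (4,2) (3,2), next='.' -> no flip
Dir NE: opp run (4,3) capped by W -> flip
Dir W: first cell '.' (not opp) -> no flip
Dir E: first cell '.' (not opp) -> no flip
Dir SW: first cell '.' (not opp) -> no flip
Dir S: first cell '.' (not opp) -> no flip
Dir SE: first cell '.' (not opp) -> no flip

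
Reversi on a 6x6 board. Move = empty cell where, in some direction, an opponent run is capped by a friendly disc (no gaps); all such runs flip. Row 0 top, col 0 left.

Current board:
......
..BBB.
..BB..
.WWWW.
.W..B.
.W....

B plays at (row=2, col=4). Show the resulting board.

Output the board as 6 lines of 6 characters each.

Answer: ......
..BBB.
..BBB.
.WWWB.
.W..B.
.W....

Derivation:
Place B at (2,4); scan 8 dirs for brackets.
Dir NW: first cell 'B' (not opp) -> no flip
Dir N: first cell 'B' (not opp) -> no flip
Dir NE: first cell '.' (not opp) -> no flip
Dir W: first cell 'B' (not opp) -> no flip
Dir E: first cell '.' (not opp) -> no flip
Dir SW: opp run (3,3), next='.' -> no flip
Dir S: opp run (3,4) capped by B -> flip
Dir SE: first cell '.' (not opp) -> no flip
All flips: (3,4)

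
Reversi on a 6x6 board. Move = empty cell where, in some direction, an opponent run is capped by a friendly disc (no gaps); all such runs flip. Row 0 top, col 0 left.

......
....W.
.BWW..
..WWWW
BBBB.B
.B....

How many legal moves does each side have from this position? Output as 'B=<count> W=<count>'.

Answer: B=5 W=7

Derivation:
-- B to move --
(0,3): no bracket -> illegal
(0,4): no bracket -> illegal
(0,5): flips 3 -> legal
(1,1): no bracket -> illegal
(1,2): flips 4 -> legal
(1,3): flips 2 -> legal
(1,5): no bracket -> illegal
(2,4): flips 3 -> legal
(2,5): flips 2 -> legal
(3,1): no bracket -> illegal
(4,4): no bracket -> illegal
B mobility = 5
-- W to move --
(1,0): flips 1 -> legal
(1,1): no bracket -> illegal
(1,2): no bracket -> illegal
(2,0): flips 1 -> legal
(3,0): no bracket -> illegal
(3,1): no bracket -> illegal
(4,4): no bracket -> illegal
(5,0): flips 1 -> legal
(5,2): flips 2 -> legal
(5,3): flips 1 -> legal
(5,4): flips 1 -> legal
(5,5): flips 1 -> legal
W mobility = 7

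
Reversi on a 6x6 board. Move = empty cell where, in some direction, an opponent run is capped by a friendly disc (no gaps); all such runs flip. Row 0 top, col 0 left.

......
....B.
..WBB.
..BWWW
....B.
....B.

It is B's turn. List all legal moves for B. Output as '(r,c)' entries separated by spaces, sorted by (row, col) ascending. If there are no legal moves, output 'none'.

(1,1): flips 2 -> legal
(1,2): flips 1 -> legal
(1,3): no bracket -> illegal
(2,1): flips 1 -> legal
(2,5): no bracket -> illegal
(3,1): no bracket -> illegal
(4,2): flips 1 -> legal
(4,3): flips 1 -> legal
(4,5): flips 1 -> legal

Answer: (1,1) (1,2) (2,1) (4,2) (4,3) (4,5)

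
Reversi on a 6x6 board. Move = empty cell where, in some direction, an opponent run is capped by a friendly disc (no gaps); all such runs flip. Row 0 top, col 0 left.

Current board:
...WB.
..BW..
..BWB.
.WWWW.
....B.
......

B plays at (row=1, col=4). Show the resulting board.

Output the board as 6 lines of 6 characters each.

Answer: ...WB.
..BBB.
..BWB.
.WWWW.
....B.
......

Derivation:
Place B at (1,4); scan 8 dirs for brackets.
Dir NW: opp run (0,3), next=edge -> no flip
Dir N: first cell 'B' (not opp) -> no flip
Dir NE: first cell '.' (not opp) -> no flip
Dir W: opp run (1,3) capped by B -> flip
Dir E: first cell '.' (not opp) -> no flip
Dir SW: opp run (2,3) (3,2), next='.' -> no flip
Dir S: first cell 'B' (not opp) -> no flip
Dir SE: first cell '.' (not opp) -> no flip
All flips: (1,3)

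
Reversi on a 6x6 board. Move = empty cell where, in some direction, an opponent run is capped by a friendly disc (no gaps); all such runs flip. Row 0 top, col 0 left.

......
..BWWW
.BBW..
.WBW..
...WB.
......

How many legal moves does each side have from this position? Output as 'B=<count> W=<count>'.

Answer: B=9 W=7

Derivation:
-- B to move --
(0,2): no bracket -> illegal
(0,3): no bracket -> illegal
(0,4): flips 1 -> legal
(0,5): flips 2 -> legal
(2,0): no bracket -> illegal
(2,4): flips 1 -> legal
(2,5): no bracket -> illegal
(3,0): flips 1 -> legal
(3,4): flips 2 -> legal
(4,0): flips 1 -> legal
(4,1): flips 1 -> legal
(4,2): flips 1 -> legal
(5,2): no bracket -> illegal
(5,3): no bracket -> illegal
(5,4): flips 1 -> legal
B mobility = 9
-- W to move --
(0,1): flips 1 -> legal
(0,2): no bracket -> illegal
(0,3): no bracket -> illegal
(1,0): flips 2 -> legal
(1,1): flips 3 -> legal
(2,0): flips 2 -> legal
(3,0): no bracket -> illegal
(3,4): no bracket -> illegal
(3,5): no bracket -> illegal
(4,1): flips 1 -> legal
(4,2): no bracket -> illegal
(4,5): flips 1 -> legal
(5,3): no bracket -> illegal
(5,4): no bracket -> illegal
(5,5): flips 1 -> legal
W mobility = 7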